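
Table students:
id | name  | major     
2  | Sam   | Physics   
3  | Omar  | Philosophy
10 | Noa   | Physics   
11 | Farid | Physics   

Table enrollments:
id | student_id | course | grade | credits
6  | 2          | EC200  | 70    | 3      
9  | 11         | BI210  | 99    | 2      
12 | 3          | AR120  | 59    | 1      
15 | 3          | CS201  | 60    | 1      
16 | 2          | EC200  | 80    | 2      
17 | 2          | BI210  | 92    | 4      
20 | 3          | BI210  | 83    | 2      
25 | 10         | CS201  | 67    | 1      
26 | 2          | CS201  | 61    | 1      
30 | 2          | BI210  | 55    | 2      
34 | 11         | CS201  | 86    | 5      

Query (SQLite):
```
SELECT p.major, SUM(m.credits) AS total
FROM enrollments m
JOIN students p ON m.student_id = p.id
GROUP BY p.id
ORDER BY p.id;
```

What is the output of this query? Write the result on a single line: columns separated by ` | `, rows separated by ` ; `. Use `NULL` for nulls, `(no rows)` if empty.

Join each enrollments row to its students via student_id.
Group joined rows by students.id; compute SUM(m.credits) per group.
  2: ids {6, 16, 17, 26, 30} → SUM(m.credits)=12
  3: ids {12, 15, 20} → SUM(m.credits)=4
  10: ids {25} → SUM(m.credits)=1
  11: ids {9, 34} → SUM(m.credits)=7

Physics | 12 ; Philosophy | 4 ; Physics | 1 ; Physics | 7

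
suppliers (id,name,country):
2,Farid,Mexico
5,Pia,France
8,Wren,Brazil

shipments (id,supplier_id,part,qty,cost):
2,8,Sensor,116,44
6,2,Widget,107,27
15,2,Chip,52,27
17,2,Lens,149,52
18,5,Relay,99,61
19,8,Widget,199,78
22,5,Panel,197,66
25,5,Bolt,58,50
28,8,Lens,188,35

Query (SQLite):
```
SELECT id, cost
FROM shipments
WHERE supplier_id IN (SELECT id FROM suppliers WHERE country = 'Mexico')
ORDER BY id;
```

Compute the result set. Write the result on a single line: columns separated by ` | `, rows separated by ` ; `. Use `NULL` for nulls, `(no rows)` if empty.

Inner query: suppliers.id where country = 'Mexico'.
Outer: keep shipments rows whose supplier_id is in that set.
Inner query → {2}

6 | 27 ; 15 | 27 ; 17 | 52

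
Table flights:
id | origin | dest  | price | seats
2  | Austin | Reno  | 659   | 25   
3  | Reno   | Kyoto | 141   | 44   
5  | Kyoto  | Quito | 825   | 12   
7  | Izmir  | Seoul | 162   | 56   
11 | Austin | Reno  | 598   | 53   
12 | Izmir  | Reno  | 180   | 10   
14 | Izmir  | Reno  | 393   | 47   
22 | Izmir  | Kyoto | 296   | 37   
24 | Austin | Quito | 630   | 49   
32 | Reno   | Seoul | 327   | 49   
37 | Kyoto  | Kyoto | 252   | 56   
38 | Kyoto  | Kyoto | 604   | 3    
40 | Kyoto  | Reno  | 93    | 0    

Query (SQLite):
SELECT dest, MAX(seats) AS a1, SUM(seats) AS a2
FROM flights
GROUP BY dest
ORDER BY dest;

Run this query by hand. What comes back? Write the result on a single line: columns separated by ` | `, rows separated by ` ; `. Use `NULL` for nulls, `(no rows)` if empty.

Group flights by dest.
Per group compute: MAX(seats), SUM(seats).
  Kyoto: ids {3, 22, 37, 38} → MAX(seats)=56, SUM(seats)=140
  Quito: ids {5, 24} → MAX(seats)=49, SUM(seats)=61
  Reno: ids {2, 11, 12, 14, 40} → MAX(seats)=53, SUM(seats)=135
  Seoul: ids {7, 32} → MAX(seats)=56, SUM(seats)=105

Kyoto | 56 | 140 ; Quito | 49 | 61 ; Reno | 53 | 135 ; Seoul | 56 | 105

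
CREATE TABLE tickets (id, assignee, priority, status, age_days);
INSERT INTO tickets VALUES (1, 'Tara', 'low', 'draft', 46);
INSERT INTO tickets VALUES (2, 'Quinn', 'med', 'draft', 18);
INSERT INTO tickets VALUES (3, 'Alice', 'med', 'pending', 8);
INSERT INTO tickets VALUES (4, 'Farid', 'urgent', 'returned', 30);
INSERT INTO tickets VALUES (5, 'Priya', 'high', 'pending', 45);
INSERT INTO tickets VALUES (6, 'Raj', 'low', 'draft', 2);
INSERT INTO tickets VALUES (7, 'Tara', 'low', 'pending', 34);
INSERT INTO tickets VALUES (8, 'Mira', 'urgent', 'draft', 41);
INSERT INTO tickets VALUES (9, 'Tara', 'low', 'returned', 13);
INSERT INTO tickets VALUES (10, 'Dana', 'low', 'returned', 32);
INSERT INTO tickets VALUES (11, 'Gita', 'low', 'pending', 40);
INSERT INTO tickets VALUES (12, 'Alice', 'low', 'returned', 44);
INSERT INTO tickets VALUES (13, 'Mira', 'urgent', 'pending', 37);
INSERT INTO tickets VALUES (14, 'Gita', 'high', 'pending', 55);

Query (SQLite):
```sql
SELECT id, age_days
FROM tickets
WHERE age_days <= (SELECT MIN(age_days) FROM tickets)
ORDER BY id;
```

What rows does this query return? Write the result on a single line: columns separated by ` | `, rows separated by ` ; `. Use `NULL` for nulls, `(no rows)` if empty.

6 | 2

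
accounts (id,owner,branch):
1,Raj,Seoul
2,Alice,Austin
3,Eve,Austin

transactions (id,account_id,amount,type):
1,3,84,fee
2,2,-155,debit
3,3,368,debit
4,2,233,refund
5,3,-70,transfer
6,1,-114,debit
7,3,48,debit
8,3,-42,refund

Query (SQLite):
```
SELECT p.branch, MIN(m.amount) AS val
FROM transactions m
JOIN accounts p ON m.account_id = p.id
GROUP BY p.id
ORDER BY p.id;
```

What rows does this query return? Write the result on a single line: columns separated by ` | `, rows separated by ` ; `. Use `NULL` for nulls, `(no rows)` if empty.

Join each transactions row to its accounts via account_id.
Group joined rows by accounts.id; compute MIN(m.amount) per group.
  1: ids {6} → MIN(m.amount)=-114
  2: ids {2, 4} → MIN(m.amount)=-155
  3: ids {1, 3, 5, 7, 8} → MIN(m.amount)=-70

Seoul | -114 ; Austin | -155 ; Austin | -70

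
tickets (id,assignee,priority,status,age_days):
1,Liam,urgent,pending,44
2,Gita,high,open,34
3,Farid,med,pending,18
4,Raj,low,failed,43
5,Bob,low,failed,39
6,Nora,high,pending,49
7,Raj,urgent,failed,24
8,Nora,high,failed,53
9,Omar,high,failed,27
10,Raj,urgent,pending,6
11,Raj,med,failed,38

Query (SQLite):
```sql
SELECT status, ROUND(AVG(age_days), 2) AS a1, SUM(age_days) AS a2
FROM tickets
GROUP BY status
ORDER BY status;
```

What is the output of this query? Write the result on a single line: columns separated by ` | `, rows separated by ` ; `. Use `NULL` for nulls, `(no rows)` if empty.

failed | 37.33 | 224 ; open | 34 | 34 ; pending | 29.25 | 117

Group tickets by status.
Per group compute: ROUND(AVG(age_days), 2), SUM(age_days).
  failed: ids {4, 5, 7, 8, 9, 11} → ROUND(AVG(age_days), 2)=37.33, SUM(age_days)=224
  open: ids {2} → ROUND(AVG(age_days), 2)=34, SUM(age_days)=34
  pending: ids {1, 3, 6, 10} → ROUND(AVG(age_days), 2)=29.25, SUM(age_days)=117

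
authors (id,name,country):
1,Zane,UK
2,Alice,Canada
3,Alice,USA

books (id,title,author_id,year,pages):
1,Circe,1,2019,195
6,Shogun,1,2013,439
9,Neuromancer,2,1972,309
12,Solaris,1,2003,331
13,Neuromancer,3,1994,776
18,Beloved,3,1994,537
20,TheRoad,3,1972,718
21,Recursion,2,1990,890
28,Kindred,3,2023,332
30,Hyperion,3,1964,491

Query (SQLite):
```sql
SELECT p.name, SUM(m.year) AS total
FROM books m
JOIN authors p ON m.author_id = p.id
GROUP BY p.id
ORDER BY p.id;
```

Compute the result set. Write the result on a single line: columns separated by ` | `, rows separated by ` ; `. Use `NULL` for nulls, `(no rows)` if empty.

Zane | 6035 ; Alice | 3962 ; Alice | 9947

Join each books row to its authors via author_id.
Group joined rows by authors.id; compute SUM(m.year) per group.
  1: ids {1, 6, 12} → SUM(m.year)=6035
  2: ids {9, 21} → SUM(m.year)=3962
  3: ids {13, 18, 20, 28, 30} → SUM(m.year)=9947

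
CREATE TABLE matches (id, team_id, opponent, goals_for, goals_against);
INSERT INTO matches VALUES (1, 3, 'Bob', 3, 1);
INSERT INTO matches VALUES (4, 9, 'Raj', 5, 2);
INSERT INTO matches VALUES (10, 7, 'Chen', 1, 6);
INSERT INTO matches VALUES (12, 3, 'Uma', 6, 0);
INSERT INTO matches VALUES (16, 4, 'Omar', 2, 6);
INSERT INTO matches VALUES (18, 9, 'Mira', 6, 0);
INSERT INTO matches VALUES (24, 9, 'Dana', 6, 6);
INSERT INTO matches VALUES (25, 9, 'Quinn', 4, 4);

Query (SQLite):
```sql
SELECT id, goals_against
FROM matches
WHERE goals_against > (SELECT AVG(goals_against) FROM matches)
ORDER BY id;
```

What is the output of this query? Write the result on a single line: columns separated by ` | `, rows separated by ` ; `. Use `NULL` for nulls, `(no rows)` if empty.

Scalar subquery: AVG(goals_against) over all matches rows = 3.125.
Keep rows where goals_against > that value.

10 | 6 ; 16 | 6 ; 24 | 6 ; 25 | 4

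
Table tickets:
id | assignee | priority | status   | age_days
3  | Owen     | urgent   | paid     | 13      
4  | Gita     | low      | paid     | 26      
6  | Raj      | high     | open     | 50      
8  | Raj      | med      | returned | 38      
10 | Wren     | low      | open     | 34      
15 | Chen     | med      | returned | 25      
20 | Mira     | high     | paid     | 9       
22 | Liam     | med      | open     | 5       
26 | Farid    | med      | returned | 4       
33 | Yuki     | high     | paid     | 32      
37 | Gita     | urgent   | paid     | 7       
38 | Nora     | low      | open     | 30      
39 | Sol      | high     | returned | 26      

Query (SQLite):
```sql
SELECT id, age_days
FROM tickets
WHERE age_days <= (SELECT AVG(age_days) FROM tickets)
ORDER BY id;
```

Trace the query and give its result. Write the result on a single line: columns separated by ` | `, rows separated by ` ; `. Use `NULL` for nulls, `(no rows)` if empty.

3 | 13 ; 20 | 9 ; 22 | 5 ; 26 | 4 ; 37 | 7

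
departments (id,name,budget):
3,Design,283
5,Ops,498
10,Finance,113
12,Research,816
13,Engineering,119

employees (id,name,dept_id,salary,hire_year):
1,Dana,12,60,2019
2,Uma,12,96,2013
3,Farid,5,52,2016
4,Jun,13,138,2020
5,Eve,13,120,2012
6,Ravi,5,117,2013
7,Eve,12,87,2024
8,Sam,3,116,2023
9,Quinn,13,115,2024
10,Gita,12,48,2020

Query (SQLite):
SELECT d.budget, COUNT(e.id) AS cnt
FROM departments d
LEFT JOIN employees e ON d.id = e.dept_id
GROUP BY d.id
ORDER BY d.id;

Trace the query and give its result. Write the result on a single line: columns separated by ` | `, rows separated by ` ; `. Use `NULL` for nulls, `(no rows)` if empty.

LEFT JOIN keeps every departments row; unmatched ones get NULL for employees columns.
Group by departments.id and compute COUNT(e.id). COUNT(col) of an all-NULL group is 0.
  3: ids {8} → COUNT(e.id)=1
  5: ids {3, 6} → COUNT(e.id)=2
  10: ids {—} → COUNT(e.id)=0
  12: ids {1, 2, 7, 10} → COUNT(e.id)=4
  13: ids {4, 5, 9} → COUNT(e.id)=3

283 | 1 ; 498 | 2 ; 113 | 0 ; 816 | 4 ; 119 | 3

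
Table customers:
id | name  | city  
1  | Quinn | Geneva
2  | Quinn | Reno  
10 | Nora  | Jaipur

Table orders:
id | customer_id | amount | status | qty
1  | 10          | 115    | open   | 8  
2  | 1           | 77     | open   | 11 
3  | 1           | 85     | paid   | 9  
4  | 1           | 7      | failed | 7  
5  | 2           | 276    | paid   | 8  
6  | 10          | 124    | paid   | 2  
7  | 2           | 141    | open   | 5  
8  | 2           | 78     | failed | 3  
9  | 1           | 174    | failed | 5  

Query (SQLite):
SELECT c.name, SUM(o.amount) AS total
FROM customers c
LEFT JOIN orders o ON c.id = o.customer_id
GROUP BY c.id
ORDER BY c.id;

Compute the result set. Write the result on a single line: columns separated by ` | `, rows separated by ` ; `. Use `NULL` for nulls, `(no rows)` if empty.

Quinn | 343 ; Quinn | 495 ; Nora | 239

LEFT JOIN keeps every customers row; unmatched ones get NULL for orders columns.
Group by customers.id and compute SUM(o.amount). SUM over an all-NULL group is NULL.
  1: ids {2, 3, 4, 9} → SUM(o.amount)=343
  2: ids {5, 7, 8} → SUM(o.amount)=495
  10: ids {1, 6} → SUM(o.amount)=239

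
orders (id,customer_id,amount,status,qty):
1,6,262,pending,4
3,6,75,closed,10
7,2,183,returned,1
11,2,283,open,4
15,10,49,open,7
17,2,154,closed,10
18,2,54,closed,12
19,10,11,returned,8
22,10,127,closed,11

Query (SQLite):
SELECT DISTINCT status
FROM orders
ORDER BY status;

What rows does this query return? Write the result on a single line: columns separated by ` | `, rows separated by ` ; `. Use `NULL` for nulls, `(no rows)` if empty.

Collect distinct status values from orders.

closed ; open ; pending ; returned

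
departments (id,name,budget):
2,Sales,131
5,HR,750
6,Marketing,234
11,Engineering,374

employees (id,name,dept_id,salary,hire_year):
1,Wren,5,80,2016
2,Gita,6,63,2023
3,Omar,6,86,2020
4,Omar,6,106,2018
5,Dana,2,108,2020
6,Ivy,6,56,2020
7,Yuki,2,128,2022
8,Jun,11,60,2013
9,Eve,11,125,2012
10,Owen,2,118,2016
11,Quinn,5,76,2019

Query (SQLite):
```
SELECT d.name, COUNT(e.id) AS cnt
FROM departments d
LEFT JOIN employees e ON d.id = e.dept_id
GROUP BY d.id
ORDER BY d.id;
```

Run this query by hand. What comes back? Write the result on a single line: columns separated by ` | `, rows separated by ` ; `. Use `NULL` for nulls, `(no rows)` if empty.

LEFT JOIN keeps every departments row; unmatched ones get NULL for employees columns.
Group by departments.id and compute COUNT(e.id). COUNT(col) of an all-NULL group is 0.
  2: ids {5, 7, 10} → COUNT(e.id)=3
  5: ids {1, 11} → COUNT(e.id)=2
  6: ids {2, 3, 4, 6} → COUNT(e.id)=4
  11: ids {8, 9} → COUNT(e.id)=2

Sales | 3 ; HR | 2 ; Marketing | 4 ; Engineering | 2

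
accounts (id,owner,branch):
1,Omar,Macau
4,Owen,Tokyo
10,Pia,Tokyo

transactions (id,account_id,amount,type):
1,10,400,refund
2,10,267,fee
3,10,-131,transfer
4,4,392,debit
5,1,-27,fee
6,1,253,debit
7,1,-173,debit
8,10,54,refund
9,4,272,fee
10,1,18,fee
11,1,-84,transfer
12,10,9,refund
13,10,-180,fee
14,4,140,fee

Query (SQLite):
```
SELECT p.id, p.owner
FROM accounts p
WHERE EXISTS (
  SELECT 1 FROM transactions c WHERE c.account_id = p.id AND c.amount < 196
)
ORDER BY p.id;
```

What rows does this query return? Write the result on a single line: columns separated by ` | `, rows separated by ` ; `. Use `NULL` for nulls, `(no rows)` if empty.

For each accounts row, check whether any transactions with matching account_id has amount < 196.
Keep rows where that is true.

1 | Omar ; 4 | Owen ; 10 | Pia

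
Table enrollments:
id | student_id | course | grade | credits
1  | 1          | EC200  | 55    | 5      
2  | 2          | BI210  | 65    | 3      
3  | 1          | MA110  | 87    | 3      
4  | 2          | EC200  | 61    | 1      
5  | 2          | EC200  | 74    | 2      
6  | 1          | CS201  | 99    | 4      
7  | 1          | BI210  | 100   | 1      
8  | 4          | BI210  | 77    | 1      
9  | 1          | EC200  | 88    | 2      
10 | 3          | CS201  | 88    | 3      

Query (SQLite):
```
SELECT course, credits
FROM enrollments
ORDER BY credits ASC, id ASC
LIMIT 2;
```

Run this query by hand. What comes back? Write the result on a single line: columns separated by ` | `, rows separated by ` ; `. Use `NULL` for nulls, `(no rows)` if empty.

EC200 | 1 ; BI210 | 1

Sort by credits asc, tiebreak id asc: (1, id=4), (1, id=7), (1, id=8), (2, id=5), (2, id=9) …. Take first 2.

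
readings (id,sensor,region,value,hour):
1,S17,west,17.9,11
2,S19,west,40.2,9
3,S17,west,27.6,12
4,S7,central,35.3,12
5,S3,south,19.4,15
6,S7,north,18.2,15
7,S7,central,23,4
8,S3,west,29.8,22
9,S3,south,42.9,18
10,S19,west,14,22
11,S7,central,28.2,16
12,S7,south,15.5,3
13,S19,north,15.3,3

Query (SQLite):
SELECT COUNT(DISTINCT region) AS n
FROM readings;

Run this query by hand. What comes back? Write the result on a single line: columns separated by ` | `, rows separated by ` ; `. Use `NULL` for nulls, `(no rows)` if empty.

Count distinct non-NULL region values.

4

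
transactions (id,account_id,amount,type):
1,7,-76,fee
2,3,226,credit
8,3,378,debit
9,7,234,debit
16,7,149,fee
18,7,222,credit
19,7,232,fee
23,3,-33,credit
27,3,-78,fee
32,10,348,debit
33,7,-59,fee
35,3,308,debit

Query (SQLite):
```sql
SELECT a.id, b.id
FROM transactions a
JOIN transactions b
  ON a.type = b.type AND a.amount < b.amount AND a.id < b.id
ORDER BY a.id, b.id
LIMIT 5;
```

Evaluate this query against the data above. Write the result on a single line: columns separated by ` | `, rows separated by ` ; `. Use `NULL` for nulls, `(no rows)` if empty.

Pairs (a,b) with same type, a.amount < b.amount, a.id < b.id.
type groups: credit:{2,18,23} debit:{8,9,32,35} fee:{1,16,19,27,33}
Ordered by (a.id, b.id); first 5.

1 | 16 ; 1 | 19 ; 1 | 33 ; 9 | 32 ; 9 | 35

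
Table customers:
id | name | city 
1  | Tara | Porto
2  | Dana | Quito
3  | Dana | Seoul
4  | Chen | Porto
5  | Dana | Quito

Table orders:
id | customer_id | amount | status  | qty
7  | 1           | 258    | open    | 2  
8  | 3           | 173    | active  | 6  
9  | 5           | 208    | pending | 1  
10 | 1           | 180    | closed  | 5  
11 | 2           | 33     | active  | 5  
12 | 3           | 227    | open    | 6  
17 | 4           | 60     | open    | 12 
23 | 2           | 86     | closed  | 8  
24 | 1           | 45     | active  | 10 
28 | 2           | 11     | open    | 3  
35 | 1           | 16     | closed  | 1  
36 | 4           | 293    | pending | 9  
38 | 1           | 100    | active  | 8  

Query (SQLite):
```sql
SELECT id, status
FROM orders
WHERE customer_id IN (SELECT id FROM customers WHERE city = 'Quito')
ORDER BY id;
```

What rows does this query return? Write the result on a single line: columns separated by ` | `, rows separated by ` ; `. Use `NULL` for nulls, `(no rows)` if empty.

Inner query: customers.id where city = 'Quito'.
Outer: keep orders rows whose customer_id is in that set.
Inner query → {2, 5}

9 | pending ; 11 | active ; 23 | closed ; 28 | open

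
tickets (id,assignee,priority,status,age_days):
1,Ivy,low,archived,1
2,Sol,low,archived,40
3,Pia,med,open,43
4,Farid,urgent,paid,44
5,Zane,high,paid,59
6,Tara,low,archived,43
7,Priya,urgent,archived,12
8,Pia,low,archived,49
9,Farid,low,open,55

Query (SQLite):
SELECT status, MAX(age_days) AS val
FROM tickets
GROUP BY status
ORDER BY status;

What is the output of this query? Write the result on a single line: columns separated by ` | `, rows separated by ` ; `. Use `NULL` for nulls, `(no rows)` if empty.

archived | 49 ; open | 55 ; paid | 59

Partition tickets by status; compute MAX(age_days) within each group.
  archived: ids {1, 2, 6, 7, 8} → MAX(age_days)=49
  open: ids {3, 9} → MAX(age_days)=55
  paid: ids {4, 5} → MAX(age_days)=59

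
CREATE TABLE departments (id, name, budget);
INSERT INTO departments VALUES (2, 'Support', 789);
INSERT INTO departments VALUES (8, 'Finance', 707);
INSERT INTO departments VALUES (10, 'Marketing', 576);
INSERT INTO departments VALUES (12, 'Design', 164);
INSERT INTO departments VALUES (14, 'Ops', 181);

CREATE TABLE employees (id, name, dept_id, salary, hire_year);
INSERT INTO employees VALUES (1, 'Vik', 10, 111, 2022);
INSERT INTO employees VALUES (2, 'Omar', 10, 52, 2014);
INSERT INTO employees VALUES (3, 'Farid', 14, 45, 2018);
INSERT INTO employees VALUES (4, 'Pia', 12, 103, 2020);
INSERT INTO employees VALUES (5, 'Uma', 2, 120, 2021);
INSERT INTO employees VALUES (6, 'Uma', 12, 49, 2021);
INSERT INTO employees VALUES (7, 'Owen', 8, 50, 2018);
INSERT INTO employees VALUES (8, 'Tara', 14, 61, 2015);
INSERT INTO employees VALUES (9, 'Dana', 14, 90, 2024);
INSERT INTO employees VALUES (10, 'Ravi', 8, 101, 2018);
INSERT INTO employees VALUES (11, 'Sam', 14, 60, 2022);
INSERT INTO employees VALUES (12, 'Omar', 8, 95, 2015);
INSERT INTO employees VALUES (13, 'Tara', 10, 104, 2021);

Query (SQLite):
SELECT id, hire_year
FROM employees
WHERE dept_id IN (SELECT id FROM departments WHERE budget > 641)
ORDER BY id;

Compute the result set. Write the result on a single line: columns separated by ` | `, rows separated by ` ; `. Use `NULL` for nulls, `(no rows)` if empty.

5 | 2021 ; 7 | 2018 ; 10 | 2018 ; 12 | 2015

Inner query: departments.id where budget > 641.
Outer: keep employees rows whose dept_id is in that set.
Inner query → {2, 8}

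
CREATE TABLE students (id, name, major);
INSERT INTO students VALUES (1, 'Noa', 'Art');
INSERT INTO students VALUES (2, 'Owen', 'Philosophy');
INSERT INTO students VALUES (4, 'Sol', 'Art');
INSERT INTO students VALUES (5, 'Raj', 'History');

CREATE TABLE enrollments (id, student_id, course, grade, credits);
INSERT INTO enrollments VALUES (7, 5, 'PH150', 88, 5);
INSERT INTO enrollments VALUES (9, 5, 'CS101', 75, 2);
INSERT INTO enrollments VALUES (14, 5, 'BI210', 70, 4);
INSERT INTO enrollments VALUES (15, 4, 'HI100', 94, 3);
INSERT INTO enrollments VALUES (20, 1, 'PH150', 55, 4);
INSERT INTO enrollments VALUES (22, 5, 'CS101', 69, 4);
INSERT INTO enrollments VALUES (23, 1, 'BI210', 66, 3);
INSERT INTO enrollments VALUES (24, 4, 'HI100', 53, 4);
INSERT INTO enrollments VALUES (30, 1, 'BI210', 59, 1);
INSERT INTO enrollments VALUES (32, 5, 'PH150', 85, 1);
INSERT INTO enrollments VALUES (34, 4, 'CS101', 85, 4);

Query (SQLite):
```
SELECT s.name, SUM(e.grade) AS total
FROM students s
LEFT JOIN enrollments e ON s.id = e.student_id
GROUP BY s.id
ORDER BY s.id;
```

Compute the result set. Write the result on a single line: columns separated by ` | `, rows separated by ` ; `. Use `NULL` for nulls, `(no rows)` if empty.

Noa | 180 ; Owen | NULL ; Sol | 232 ; Raj | 387

LEFT JOIN keeps every students row; unmatched ones get NULL for enrollments columns.
Group by students.id and compute SUM(e.grade). SUM over an all-NULL group is NULL.
  1: ids {20, 23, 30} → SUM(e.grade)=180
  2: ids {—} → SUM(e.grade)=NULL
  4: ids {15, 24, 34} → SUM(e.grade)=232
  5: ids {7, 9, 14, 22, 32} → SUM(e.grade)=387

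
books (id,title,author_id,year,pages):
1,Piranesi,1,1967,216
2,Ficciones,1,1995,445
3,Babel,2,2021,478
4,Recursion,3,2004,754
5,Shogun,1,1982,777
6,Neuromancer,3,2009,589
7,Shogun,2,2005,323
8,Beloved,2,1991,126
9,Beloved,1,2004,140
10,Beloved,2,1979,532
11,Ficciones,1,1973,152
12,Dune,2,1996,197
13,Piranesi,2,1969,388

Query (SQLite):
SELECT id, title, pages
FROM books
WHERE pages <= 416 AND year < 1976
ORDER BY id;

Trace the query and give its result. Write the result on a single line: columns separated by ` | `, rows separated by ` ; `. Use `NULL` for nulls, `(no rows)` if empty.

1 | Piranesi | 216 ; 11 | Ficciones | 152 ; 13 | Piranesi | 388

pages <= 416: ids {1, 7, 8, 9, 11, 12, 13}
year < 1976: ids {1, 11, 13}
Combine with AND.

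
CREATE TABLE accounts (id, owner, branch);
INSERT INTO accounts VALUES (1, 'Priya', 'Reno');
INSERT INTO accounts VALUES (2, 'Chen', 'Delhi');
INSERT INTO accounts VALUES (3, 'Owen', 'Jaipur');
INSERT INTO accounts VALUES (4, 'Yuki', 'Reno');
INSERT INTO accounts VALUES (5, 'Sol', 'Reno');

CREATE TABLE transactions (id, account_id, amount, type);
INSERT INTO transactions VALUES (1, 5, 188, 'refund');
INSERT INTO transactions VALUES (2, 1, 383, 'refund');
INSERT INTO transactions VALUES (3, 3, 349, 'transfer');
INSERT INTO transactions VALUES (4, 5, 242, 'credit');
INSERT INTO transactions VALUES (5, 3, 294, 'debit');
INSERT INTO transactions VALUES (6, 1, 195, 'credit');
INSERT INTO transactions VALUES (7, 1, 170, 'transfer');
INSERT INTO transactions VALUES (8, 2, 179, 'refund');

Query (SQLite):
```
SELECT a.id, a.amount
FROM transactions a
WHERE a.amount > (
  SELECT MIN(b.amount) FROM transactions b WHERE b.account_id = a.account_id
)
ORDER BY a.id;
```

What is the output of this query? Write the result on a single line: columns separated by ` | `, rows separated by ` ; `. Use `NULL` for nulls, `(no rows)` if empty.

For each transactions row a, compute MIN(amount) over rows sharing a.account_id.
Keep row a if a.amount > that per-group MIN.
  account_id=1: MIN(amount) = 170
  account_id=2: MIN(amount) = 179
  account_id=3: MIN(amount) = 294
  account_id=5: MIN(amount) = 188

2 | 383 ; 3 | 349 ; 4 | 242 ; 6 | 195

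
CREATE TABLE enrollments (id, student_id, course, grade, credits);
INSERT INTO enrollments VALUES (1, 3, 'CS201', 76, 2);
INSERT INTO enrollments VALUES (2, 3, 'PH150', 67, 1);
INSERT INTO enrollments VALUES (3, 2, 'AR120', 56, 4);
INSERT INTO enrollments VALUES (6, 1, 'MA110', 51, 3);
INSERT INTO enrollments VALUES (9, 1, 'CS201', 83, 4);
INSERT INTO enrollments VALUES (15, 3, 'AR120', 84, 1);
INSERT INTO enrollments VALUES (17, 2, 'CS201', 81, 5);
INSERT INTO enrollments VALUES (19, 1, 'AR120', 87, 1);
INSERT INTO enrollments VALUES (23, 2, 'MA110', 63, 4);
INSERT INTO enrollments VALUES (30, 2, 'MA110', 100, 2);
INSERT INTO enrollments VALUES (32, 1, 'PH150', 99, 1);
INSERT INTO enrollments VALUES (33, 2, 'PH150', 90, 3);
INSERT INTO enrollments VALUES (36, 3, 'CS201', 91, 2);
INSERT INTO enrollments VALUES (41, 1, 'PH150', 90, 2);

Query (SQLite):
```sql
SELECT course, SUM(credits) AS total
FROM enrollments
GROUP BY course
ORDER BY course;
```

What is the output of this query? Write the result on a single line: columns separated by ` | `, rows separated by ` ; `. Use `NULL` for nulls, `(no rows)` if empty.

AR120 | 6 ; CS201 | 13 ; MA110 | 9 ; PH150 | 7

Partition enrollments by course; compute SUM(credits) within each group.
  AR120: ids {3, 15, 19} → SUM(credits)=6
  CS201: ids {1, 9, 17, 36} → SUM(credits)=13
  MA110: ids {6, 23, 30} → SUM(credits)=9
  PH150: ids {2, 32, 33, 41} → SUM(credits)=7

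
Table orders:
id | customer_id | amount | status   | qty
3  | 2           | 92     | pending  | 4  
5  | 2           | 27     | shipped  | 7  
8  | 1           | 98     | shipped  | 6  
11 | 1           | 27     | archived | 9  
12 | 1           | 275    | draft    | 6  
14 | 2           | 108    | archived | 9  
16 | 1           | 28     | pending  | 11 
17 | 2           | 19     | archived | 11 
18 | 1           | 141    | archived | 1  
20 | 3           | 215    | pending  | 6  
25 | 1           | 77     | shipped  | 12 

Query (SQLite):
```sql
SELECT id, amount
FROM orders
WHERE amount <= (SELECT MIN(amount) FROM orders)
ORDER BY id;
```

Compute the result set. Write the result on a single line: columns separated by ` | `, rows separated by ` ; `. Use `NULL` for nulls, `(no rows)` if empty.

17 | 19

Scalar subquery: MIN(amount) over all orders rows = 19.
Keep rows where amount <= that value.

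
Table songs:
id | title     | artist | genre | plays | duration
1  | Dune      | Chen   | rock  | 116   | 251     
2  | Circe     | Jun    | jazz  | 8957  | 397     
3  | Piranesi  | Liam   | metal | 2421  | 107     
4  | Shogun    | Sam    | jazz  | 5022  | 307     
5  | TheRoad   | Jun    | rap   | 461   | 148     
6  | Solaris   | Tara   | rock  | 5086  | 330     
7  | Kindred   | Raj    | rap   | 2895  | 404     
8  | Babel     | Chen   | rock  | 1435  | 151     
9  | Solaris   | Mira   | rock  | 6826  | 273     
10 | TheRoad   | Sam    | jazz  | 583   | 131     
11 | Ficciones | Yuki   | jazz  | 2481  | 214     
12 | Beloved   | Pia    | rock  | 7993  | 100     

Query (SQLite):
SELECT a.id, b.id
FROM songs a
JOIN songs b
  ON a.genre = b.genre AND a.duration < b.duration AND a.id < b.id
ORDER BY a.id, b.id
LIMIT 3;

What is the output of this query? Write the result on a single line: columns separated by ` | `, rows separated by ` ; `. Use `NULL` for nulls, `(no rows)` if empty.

Pairs (a,b) with same genre, a.duration < b.duration, a.id < b.id.
genre groups: jazz:{2,4,10,11} metal:{3} rap:{5,7} rock:{1,6,8,9,12}
Ordered by (a.id, b.id); first 3.

1 | 6 ; 1 | 9 ; 5 | 7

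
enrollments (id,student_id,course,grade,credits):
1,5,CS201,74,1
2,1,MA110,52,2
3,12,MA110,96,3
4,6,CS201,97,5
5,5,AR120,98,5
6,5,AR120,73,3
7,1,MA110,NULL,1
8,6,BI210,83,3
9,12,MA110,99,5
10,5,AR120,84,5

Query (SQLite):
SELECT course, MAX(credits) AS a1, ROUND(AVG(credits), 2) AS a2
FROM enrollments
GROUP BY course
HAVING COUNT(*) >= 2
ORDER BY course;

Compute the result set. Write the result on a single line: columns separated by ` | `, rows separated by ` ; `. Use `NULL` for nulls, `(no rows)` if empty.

AR120 | 5 | 4.33 ; CS201 | 5 | 3 ; MA110 | 5 | 2.75

Group enrollments by course.
Per group compute: MAX(credits), ROUND(AVG(credits), 2).
HAVING: drop groups with fewer than 2 rows.
  AR120: ids {5, 6, 10} → MAX(credits)=5, ROUND(AVG(credits), 2)=4.33
  BI210: ids {8} → MAX(credits)=3, ROUND(AVG(credits), 2)=3
  CS201: ids {1, 4} → MAX(credits)=5, ROUND(AVG(credits), 2)=3
  MA110: ids {2, 3, 7, 9} → MAX(credits)=5, ROUND(AVG(credits), 2)=2.75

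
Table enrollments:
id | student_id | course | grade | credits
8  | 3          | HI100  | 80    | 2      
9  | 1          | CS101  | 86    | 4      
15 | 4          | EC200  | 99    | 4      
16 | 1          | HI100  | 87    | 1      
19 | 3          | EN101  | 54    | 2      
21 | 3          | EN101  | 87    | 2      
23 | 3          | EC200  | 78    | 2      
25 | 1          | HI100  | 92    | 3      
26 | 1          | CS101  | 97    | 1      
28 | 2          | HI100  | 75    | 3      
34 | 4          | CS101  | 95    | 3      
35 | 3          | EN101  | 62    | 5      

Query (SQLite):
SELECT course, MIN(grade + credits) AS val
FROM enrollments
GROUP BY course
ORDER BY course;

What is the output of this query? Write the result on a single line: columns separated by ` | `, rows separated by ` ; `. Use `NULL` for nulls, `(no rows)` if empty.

CS101 | 90 ; EC200 | 80 ; EN101 | 56 ; HI100 | 78

For each row compute grade + credits.
Group by course; take MIN of the expression per group.
  CS101: ids {9, 26, 34} → MIN(grade + credits)=90
  EC200: ids {15, 23} → MIN(grade + credits)=80
  EN101: ids {19, 21, 35} → MIN(grade + credits)=56
  HI100: ids {8, 16, 25, 28} → MIN(grade + credits)=78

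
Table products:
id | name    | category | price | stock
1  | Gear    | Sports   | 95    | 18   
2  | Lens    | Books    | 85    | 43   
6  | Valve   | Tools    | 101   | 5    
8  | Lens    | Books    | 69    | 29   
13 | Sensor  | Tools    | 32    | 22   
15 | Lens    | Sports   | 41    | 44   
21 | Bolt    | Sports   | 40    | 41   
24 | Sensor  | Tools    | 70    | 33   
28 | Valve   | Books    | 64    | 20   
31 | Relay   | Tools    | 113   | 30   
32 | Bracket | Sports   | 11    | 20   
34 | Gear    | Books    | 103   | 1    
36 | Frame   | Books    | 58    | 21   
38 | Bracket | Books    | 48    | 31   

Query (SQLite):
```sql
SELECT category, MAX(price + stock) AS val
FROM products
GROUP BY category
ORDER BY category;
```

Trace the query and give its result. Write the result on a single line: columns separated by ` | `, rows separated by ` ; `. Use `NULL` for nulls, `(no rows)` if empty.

Books | 128 ; Sports | 113 ; Tools | 143

For each row compute price + stock.
Group by category; take MAX of the expression per group.
  Books: ids {2, 8, 28, 34, 36, 38} → MAX(price + stock)=128
  Sports: ids {1, 15, 21, 32} → MAX(price + stock)=113
  Tools: ids {6, 13, 24, 31} → MAX(price + stock)=143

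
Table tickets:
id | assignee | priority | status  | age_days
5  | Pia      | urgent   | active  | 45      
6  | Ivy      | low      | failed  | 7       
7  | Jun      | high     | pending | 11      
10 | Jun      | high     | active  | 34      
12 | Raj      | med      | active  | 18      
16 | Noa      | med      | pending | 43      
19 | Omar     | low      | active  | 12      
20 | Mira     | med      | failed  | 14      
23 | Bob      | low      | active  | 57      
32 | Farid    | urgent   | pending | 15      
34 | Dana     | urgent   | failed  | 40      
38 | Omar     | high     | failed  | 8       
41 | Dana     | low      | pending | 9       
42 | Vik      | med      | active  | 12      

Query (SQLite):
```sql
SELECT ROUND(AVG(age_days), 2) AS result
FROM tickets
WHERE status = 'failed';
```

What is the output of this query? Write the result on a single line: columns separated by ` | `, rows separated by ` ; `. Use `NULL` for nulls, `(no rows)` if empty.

Rows where status='failed' → age_days values: [7, 14, 40, 8].
AVG = 69 / 4 (rounded to 2 dp).

17.25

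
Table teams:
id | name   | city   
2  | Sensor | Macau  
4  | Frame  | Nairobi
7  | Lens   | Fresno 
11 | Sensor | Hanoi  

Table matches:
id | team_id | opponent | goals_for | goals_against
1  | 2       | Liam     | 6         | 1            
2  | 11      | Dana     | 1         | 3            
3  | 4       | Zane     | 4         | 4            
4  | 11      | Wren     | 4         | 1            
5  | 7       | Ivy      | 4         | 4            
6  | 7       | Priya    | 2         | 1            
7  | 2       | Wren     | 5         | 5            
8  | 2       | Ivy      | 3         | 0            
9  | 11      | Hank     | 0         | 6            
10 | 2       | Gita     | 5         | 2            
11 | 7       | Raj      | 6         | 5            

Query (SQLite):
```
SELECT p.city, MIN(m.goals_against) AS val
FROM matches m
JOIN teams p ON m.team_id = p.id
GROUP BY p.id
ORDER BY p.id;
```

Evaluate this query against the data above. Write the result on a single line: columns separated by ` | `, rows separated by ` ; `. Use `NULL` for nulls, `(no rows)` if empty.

Macau | 0 ; Nairobi | 4 ; Fresno | 1 ; Hanoi | 1

Join each matches row to its teams via team_id.
Group joined rows by teams.id; compute MIN(m.goals_against) per group.
  2: ids {1, 7, 8, 10} → MIN(m.goals_against)=0
  4: ids {3} → MIN(m.goals_against)=4
  7: ids {5, 6, 11} → MIN(m.goals_against)=1
  11: ids {2, 4, 9} → MIN(m.goals_against)=1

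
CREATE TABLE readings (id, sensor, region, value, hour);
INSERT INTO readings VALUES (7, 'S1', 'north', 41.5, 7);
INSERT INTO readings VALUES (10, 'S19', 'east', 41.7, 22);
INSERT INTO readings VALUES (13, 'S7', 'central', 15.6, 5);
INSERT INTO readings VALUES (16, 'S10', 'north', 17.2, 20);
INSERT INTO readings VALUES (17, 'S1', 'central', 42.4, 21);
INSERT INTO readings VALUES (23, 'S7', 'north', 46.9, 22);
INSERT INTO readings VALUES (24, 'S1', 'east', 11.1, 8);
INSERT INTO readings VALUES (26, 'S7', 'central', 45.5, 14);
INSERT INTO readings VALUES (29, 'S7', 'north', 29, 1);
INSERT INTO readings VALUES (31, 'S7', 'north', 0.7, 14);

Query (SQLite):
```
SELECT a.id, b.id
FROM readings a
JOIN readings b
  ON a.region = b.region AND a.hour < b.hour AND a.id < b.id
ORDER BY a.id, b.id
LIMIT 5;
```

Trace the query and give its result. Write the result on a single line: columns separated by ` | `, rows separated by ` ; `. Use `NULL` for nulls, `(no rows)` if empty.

7 | 16 ; 7 | 23 ; 7 | 31 ; 13 | 17 ; 13 | 26

Pairs (a,b) with same region, a.hour < b.hour, a.id < b.id.
region groups: central:{13,17,26} east:{10,24} north:{7,16,23,29,31}
Ordered by (a.id, b.id); first 5.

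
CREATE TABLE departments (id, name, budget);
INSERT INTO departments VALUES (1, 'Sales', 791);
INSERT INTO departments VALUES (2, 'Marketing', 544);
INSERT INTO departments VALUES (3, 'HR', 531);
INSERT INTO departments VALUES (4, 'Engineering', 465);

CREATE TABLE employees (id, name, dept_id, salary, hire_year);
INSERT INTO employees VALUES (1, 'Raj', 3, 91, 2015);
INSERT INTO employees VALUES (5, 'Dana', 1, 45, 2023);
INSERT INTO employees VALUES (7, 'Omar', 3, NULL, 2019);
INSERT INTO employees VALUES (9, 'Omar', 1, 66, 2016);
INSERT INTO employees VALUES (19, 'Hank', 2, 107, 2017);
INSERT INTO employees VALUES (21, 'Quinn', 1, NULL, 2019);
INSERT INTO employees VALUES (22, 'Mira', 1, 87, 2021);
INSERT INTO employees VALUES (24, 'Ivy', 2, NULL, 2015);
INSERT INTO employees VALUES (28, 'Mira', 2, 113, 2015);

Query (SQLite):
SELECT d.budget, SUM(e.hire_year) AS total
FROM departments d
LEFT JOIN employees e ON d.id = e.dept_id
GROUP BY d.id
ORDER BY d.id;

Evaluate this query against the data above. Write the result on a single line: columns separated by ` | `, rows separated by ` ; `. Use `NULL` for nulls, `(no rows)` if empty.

LEFT JOIN keeps every departments row; unmatched ones get NULL for employees columns.
Group by departments.id and compute SUM(e.hire_year). SUM over an all-NULL group is NULL.
  1: ids {5, 9, 21, 22} → SUM(e.hire_year)=8079
  2: ids {19, 24, 28} → SUM(e.hire_year)=6047
  3: ids {1, 7} → SUM(e.hire_year)=4034
  4: ids {—} → SUM(e.hire_year)=NULL

791 | 8079 ; 544 | 6047 ; 531 | 4034 ; 465 | NULL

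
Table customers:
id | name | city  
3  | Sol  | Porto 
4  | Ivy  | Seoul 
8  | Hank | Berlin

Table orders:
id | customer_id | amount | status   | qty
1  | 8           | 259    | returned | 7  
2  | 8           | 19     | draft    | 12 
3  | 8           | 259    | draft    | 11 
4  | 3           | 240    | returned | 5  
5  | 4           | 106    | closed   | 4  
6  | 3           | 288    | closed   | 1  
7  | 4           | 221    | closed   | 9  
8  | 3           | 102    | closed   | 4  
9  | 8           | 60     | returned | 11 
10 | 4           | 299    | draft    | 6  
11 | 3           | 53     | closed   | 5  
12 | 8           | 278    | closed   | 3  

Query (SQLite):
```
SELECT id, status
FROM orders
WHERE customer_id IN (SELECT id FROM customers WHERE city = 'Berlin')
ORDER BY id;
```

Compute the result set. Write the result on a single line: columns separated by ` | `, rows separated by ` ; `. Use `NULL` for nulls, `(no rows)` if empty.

1 | returned ; 2 | draft ; 3 | draft ; 9 | returned ; 12 | closed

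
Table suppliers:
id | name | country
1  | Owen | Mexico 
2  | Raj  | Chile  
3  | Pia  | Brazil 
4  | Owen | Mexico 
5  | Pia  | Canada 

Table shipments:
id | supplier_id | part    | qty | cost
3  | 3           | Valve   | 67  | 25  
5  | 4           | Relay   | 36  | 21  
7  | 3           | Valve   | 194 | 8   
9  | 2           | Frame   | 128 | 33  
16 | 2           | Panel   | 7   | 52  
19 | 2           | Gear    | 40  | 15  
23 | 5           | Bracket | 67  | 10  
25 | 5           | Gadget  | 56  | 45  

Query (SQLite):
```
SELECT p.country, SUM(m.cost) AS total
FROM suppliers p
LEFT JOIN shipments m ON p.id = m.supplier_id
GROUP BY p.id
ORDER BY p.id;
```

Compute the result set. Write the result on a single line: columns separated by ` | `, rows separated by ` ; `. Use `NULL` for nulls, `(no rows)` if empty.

Mexico | NULL ; Chile | 100 ; Brazil | 33 ; Mexico | 21 ; Canada | 55

LEFT JOIN keeps every suppliers row; unmatched ones get NULL for shipments columns.
Group by suppliers.id and compute SUM(m.cost). SUM over an all-NULL group is NULL.
  1: ids {—} → SUM(m.cost)=NULL
  2: ids {9, 16, 19} → SUM(m.cost)=100
  3: ids {3, 7} → SUM(m.cost)=33
  4: ids {5} → SUM(m.cost)=21
  5: ids {23, 25} → SUM(m.cost)=55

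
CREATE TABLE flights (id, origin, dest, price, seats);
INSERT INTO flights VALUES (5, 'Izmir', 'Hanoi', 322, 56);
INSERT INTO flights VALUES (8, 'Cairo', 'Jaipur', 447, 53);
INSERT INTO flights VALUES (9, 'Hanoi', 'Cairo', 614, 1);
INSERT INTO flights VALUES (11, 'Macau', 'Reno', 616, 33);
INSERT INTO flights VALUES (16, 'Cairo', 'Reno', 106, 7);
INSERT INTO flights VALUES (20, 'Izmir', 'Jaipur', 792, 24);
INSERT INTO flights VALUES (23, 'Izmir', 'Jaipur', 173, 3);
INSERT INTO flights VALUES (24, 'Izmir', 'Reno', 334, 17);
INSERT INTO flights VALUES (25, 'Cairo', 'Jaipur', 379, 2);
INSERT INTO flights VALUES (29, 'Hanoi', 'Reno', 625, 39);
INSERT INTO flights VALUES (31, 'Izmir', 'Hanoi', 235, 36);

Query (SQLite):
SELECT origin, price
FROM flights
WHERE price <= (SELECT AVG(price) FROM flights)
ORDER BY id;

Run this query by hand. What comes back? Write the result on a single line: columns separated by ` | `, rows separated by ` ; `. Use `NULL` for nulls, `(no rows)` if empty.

Scalar subquery: AVG(price) over all flights rows = 422.090909 (≈; comparison uses full precision).
Keep rows where price <= that value.

Izmir | 322 ; Cairo | 106 ; Izmir | 173 ; Izmir | 334 ; Cairo | 379 ; Izmir | 235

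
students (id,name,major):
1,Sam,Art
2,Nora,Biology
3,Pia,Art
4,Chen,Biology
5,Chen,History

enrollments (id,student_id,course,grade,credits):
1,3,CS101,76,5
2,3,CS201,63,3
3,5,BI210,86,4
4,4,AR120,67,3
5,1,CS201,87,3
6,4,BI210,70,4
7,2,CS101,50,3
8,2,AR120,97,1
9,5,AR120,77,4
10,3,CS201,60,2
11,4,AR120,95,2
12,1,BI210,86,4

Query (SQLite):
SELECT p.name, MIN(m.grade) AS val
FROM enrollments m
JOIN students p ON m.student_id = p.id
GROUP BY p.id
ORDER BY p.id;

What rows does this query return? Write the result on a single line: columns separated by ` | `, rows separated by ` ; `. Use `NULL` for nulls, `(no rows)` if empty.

Sam | 86 ; Nora | 50 ; Pia | 60 ; Chen | 67 ; Chen | 77

Join each enrollments row to its students via student_id.
Group joined rows by students.id; compute MIN(m.grade) per group.
  1: ids {5, 12} → MIN(m.grade)=86
  2: ids {7, 8} → MIN(m.grade)=50
  3: ids {1, 2, 10} → MIN(m.grade)=60
  4: ids {4, 6, 11} → MIN(m.grade)=67
  5: ids {3, 9} → MIN(m.grade)=77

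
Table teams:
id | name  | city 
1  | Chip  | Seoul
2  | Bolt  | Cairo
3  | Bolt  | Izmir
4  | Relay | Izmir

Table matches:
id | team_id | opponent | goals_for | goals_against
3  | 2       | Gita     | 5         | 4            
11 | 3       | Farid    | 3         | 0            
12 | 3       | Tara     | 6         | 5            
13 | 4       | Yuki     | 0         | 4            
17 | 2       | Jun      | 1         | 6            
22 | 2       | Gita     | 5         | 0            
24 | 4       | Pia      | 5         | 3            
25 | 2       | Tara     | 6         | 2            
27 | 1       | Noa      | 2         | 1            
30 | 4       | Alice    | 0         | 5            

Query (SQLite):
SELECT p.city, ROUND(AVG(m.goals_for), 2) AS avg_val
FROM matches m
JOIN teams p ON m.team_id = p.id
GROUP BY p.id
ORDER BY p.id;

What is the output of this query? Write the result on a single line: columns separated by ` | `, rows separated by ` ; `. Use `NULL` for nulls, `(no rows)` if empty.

Seoul | 2 ; Cairo | 4.25 ; Izmir | 4.5 ; Izmir | 1.67

Join each matches row to its teams via team_id.
Group joined rows by teams.id; compute ROUND(AVG(m.goals_for), 2) per group.
  1: ids {27} → ROUND(AVG(m.goals_for), 2)=2
  2: ids {3, 17, 22, 25} → ROUND(AVG(m.goals_for), 2)=4.25
  3: ids {11, 12} → ROUND(AVG(m.goals_for), 2)=4.5
  4: ids {13, 24, 30} → ROUND(AVG(m.goals_for), 2)=1.67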